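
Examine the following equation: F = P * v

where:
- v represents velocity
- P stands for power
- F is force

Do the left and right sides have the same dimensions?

No

v (velocity) has dimensions [L T^-1].
P (power) has dimensions [L^2 M T^-3].
F (force) has dimensions [L M T^-2].

Left side: [L M T^-2]
Right side: [L^3 M T^-4]

The two sides have different dimensions, so the equation is NOT dimensionally consistent.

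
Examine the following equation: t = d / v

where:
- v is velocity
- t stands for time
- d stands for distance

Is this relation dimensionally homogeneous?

Yes

v (velocity) has dimensions [L T^-1].
t (time) has dimensions [T].
d (distance) has dimensions [L].

Left side: [T]
Right side: [T]

Both sides have the same dimensions, so the equation is dimensionally consistent.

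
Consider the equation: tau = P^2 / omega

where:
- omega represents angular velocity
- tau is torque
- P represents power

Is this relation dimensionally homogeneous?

No

omega (angular velocity) has dimensions [T^-1].
tau (torque) has dimensions [L^2 M T^-2].
P (power) has dimensions [L^2 M T^-3].

Left side: [L^2 M T^-2]
Right side: [L^4 M^2 T^-5]

The two sides have different dimensions, so the equation is NOT dimensionally consistent.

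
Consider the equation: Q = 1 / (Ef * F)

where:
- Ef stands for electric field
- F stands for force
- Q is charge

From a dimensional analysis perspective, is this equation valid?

No

Ef (electric field) has dimensions [I^-1 L M T^-3].
F (force) has dimensions [L M T^-2].
Q (charge) has dimensions [I T].

Left side: [I T]
Right side: [I L^-2 M^-2 T^5]

The two sides have different dimensions, so the equation is NOT dimensionally consistent.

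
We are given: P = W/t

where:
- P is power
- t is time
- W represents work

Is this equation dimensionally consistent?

Yes

P (power) has dimensions [L^2 M T^-3].
t (time) has dimensions [T].
W (work) has dimensions [L^2 M T^-2].

Left side: [L^2 M T^-3]
Right side: [L^2 M T^-3]

Both sides have the same dimensions, so the equation is dimensionally consistent.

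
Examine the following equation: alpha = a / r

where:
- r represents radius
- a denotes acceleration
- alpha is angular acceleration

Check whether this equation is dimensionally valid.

Yes

r (radius) has dimensions [L].
a (acceleration) has dimensions [L T^-2].
alpha (angular acceleration) has dimensions [T^-2].

Left side: [T^-2]
Right side: [T^-2]

Both sides have the same dimensions, so the equation is dimensionally consistent.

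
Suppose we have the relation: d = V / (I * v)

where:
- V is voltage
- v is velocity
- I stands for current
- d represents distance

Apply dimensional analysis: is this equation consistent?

No

V (voltage) has dimensions [I^-1 L^2 M T^-3].
v (velocity) has dimensions [L T^-1].
I (current) has dimensions [I].
d (distance) has dimensions [L].

Left side: [L]
Right side: [I^-2 L M T^-2]

The two sides have different dimensions, so the equation is NOT dimensionally consistent.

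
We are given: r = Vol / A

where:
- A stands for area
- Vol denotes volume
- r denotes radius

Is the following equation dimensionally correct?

Yes

A (area) has dimensions [L^2].
Vol (volume) has dimensions [L^3].
r (radius) has dimensions [L].

Left side: [L]
Right side: [L]

Both sides have the same dimensions, so the equation is dimensionally consistent.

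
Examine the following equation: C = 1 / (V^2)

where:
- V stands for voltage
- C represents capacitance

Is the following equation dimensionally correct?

No

V (voltage) has dimensions [I^-1 L^2 M T^-3].
C (capacitance) has dimensions [I^2 L^-2 M^-1 T^4].

Left side: [I^2 L^-2 M^-1 T^4]
Right side: [I^2 L^-4 M^-2 T^6]

The two sides have different dimensions, so the equation is NOT dimensionally consistent.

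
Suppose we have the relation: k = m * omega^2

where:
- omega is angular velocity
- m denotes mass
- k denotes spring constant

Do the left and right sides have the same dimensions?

Yes

omega (angular velocity) has dimensions [T^-1].
m (mass) has dimensions [M].
k (spring constant) has dimensions [M T^-2].

Left side: [M T^-2]
Right side: [M T^-2]

Both sides have the same dimensions, so the equation is dimensionally consistent.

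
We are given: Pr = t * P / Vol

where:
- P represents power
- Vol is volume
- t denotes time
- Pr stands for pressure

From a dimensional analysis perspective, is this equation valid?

Yes

P (power) has dimensions [L^2 M T^-3].
Vol (volume) has dimensions [L^3].
t (time) has dimensions [T].
Pr (pressure) has dimensions [L^-1 M T^-2].

Left side: [L^-1 M T^-2]
Right side: [L^-1 M T^-2]

Both sides have the same dimensions, so the equation is dimensionally consistent.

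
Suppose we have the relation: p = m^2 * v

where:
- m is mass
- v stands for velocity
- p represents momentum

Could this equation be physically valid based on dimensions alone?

No

m (mass) has dimensions [M].
v (velocity) has dimensions [L T^-1].
p (momentum) has dimensions [L M T^-1].

Left side: [L M T^-1]
Right side: [L M^2 T^-1]

The two sides have different dimensions, so the equation is NOT dimensionally consistent.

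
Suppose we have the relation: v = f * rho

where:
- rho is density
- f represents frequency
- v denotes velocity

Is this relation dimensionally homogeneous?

No

rho (density) has dimensions [L^-3 M].
f (frequency) has dimensions [T^-1].
v (velocity) has dimensions [L T^-1].

Left side: [L T^-1]
Right side: [L^-3 M T^-1]

The two sides have different dimensions, so the equation is NOT dimensionally consistent.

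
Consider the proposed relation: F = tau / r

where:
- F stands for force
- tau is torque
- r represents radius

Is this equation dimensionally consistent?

Yes

F (force) has dimensions [L M T^-2].
tau (torque) has dimensions [L^2 M T^-2].
r (radius) has dimensions [L].

Left side: [L M T^-2]
Right side: [L M T^-2]

Both sides have the same dimensions, so the equation is dimensionally consistent.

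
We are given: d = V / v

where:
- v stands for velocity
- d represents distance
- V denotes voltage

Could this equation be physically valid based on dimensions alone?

No

v (velocity) has dimensions [L T^-1].
d (distance) has dimensions [L].
V (voltage) has dimensions [I^-1 L^2 M T^-3].

Left side: [L]
Right side: [I^-1 L M T^-2]

The two sides have different dimensions, so the equation is NOT dimensionally consistent.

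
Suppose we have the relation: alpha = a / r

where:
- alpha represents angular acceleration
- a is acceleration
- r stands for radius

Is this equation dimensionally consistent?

Yes

alpha (angular acceleration) has dimensions [T^-2].
a (acceleration) has dimensions [L T^-2].
r (radius) has dimensions [L].

Left side: [T^-2]
Right side: [T^-2]

Both sides have the same dimensions, so the equation is dimensionally consistent.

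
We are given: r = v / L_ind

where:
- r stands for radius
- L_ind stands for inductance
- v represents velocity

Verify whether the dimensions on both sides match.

No

r (radius) has dimensions [L].
L_ind (inductance) has dimensions [I^-2 L^2 M T^-2].
v (velocity) has dimensions [L T^-1].

Left side: [L]
Right side: [I^2 L^-1 M^-1 T]

The two sides have different dimensions, so the equation is NOT dimensionally consistent.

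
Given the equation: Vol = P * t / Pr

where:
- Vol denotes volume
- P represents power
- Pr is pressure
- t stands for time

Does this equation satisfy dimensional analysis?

Yes

Vol (volume) has dimensions [L^3].
P (power) has dimensions [L^2 M T^-3].
Pr (pressure) has dimensions [L^-1 M T^-2].
t (time) has dimensions [T].

Left side: [L^3]
Right side: [L^3]

Both sides have the same dimensions, so the equation is dimensionally consistent.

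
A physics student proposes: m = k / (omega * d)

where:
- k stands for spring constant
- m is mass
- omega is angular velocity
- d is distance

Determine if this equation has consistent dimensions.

No

k (spring constant) has dimensions [M T^-2].
m (mass) has dimensions [M].
omega (angular velocity) has dimensions [T^-1].
d (distance) has dimensions [L].

Left side: [M]
Right side: [L^-1 M T^-1]

The two sides have different dimensions, so the equation is NOT dimensionally consistent.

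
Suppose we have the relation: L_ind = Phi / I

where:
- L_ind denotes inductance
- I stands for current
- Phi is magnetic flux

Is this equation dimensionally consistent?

Yes

L_ind (inductance) has dimensions [I^-2 L^2 M T^-2].
I (current) has dimensions [I].
Phi (magnetic flux) has dimensions [I^-1 L^2 M T^-2].

Left side: [I^-2 L^2 M T^-2]
Right side: [I^-2 L^2 M T^-2]

Both sides have the same dimensions, so the equation is dimensionally consistent.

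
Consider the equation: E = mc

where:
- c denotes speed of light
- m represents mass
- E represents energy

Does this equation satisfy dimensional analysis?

No

c (speed of light) has dimensions [L T^-1].
m (mass) has dimensions [M].
E (energy) has dimensions [L^2 M T^-2].

Left side: [L^2 M T^-2]
Right side: [L M T^-1]

The two sides have different dimensions, so the equation is NOT dimensionally consistent.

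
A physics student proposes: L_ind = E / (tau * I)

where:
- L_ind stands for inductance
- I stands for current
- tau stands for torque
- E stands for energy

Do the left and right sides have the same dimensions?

No

L_ind (inductance) has dimensions [I^-2 L^2 M T^-2].
I (current) has dimensions [I].
tau (torque) has dimensions [L^2 M T^-2].
E (energy) has dimensions [L^2 M T^-2].

Left side: [I^-2 L^2 M T^-2]
Right side: [I^-1]

The two sides have different dimensions, so the equation is NOT dimensionally consistent.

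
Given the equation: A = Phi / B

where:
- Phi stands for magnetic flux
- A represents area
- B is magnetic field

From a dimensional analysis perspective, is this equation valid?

Yes

Phi (magnetic flux) has dimensions [I^-1 L^2 M T^-2].
A (area) has dimensions [L^2].
B (magnetic field) has dimensions [I^-1 M T^-2].

Left side: [L^2]
Right side: [L^2]

Both sides have the same dimensions, so the equation is dimensionally consistent.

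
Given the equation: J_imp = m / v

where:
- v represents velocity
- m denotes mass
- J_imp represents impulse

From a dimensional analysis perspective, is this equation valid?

No

v (velocity) has dimensions [L T^-1].
m (mass) has dimensions [M].
J_imp (impulse) has dimensions [L M T^-1].

Left side: [L M T^-1]
Right side: [L^-1 M T]

The two sides have different dimensions, so the equation is NOT dimensionally consistent.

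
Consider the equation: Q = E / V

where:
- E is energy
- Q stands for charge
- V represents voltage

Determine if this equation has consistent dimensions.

Yes

E (energy) has dimensions [L^2 M T^-2].
Q (charge) has dimensions [I T].
V (voltage) has dimensions [I^-1 L^2 M T^-3].

Left side: [I T]
Right side: [I T]

Both sides have the same dimensions, so the equation is dimensionally consistent.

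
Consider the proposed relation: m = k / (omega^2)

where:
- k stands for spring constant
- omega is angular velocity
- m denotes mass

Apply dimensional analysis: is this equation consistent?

Yes

k (spring constant) has dimensions [M T^-2].
omega (angular velocity) has dimensions [T^-1].
m (mass) has dimensions [M].

Left side: [M]
Right side: [M]

Both sides have the same dimensions, so the equation is dimensionally consistent.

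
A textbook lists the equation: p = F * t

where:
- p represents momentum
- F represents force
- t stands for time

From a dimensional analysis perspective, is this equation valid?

Yes

p (momentum) has dimensions [L M T^-1].
F (force) has dimensions [L M T^-2].
t (time) has dimensions [T].

Left side: [L M T^-1]
Right side: [L M T^-1]

Both sides have the same dimensions, so the equation is dimensionally consistent.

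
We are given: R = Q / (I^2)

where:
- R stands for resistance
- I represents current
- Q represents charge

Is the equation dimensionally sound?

No

R (resistance) has dimensions [I^-2 L^2 M T^-3].
I (current) has dimensions [I].
Q (charge) has dimensions [I T].

Left side: [I^-2 L^2 M T^-3]
Right side: [I^-1 T]

The two sides have different dimensions, so the equation is NOT dimensionally consistent.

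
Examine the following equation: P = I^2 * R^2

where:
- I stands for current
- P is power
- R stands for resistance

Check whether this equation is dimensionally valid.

No

I (current) has dimensions [I].
P (power) has dimensions [L^2 M T^-3].
R (resistance) has dimensions [I^-2 L^2 M T^-3].

Left side: [L^2 M T^-3]
Right side: [I^-2 L^4 M^2 T^-6]

The two sides have different dimensions, so the equation is NOT dimensionally consistent.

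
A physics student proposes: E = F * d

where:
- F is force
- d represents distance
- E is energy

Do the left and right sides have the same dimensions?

Yes

F (force) has dimensions [L M T^-2].
d (distance) has dimensions [L].
E (energy) has dimensions [L^2 M T^-2].

Left side: [L^2 M T^-2]
Right side: [L^2 M T^-2]

Both sides have the same dimensions, so the equation is dimensionally consistent.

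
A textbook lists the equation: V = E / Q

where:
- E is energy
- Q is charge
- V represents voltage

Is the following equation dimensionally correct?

Yes

E (energy) has dimensions [L^2 M T^-2].
Q (charge) has dimensions [I T].
V (voltage) has dimensions [I^-1 L^2 M T^-3].

Left side: [I^-1 L^2 M T^-3]
Right side: [I^-1 L^2 M T^-3]

Both sides have the same dimensions, so the equation is dimensionally consistent.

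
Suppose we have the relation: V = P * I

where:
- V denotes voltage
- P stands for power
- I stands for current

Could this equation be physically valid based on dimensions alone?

No

V (voltage) has dimensions [I^-1 L^2 M T^-3].
P (power) has dimensions [L^2 M T^-3].
I (current) has dimensions [I].

Left side: [I^-1 L^2 M T^-3]
Right side: [I L^2 M T^-3]

The two sides have different dimensions, so the equation is NOT dimensionally consistent.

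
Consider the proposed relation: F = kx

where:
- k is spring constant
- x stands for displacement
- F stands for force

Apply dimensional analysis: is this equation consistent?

Yes

k (spring constant) has dimensions [M T^-2].
x (displacement) has dimensions [L].
F (force) has dimensions [L M T^-2].

Left side: [L M T^-2]
Right side: [L M T^-2]

Both sides have the same dimensions, so the equation is dimensionally consistent.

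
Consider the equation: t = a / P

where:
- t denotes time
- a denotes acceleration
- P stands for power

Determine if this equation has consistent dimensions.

No

t (time) has dimensions [T].
a (acceleration) has dimensions [L T^-2].
P (power) has dimensions [L^2 M T^-3].

Left side: [T]
Right side: [L^-1 M^-1 T]

The two sides have different dimensions, so the equation is NOT dimensionally consistent.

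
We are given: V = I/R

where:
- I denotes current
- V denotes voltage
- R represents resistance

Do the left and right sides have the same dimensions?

No

I (current) has dimensions [I].
V (voltage) has dimensions [I^-1 L^2 M T^-3].
R (resistance) has dimensions [I^-2 L^2 M T^-3].

Left side: [I^-1 L^2 M T^-3]
Right side: [I^3 L^-2 M^-1 T^3]

The two sides have different dimensions, so the equation is NOT dimensionally consistent.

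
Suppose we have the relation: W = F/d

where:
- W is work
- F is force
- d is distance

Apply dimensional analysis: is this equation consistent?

No

W (work) has dimensions [L^2 M T^-2].
F (force) has dimensions [L M T^-2].
d (distance) has dimensions [L].

Left side: [L^2 M T^-2]
Right side: [M T^-2]

The two sides have different dimensions, so the equation is NOT dimensionally consistent.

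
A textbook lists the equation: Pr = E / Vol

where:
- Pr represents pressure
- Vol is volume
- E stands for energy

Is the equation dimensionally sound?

Yes

Pr (pressure) has dimensions [L^-1 M T^-2].
Vol (volume) has dimensions [L^3].
E (energy) has dimensions [L^2 M T^-2].

Left side: [L^-1 M T^-2]
Right side: [L^-1 M T^-2]

Both sides have the same dimensions, so the equation is dimensionally consistent.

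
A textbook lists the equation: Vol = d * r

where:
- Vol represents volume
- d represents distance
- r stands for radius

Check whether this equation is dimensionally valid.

No

Vol (volume) has dimensions [L^3].
d (distance) has dimensions [L].
r (radius) has dimensions [L].

Left side: [L^3]
Right side: [L^2]

The two sides have different dimensions, so the equation is NOT dimensionally consistent.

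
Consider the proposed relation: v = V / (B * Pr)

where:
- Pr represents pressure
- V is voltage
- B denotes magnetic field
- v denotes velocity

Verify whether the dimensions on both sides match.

No

Pr (pressure) has dimensions [L^-1 M T^-2].
V (voltage) has dimensions [I^-1 L^2 M T^-3].
B (magnetic field) has dimensions [I^-1 M T^-2].
v (velocity) has dimensions [L T^-1].

Left side: [L T^-1]
Right side: [L^3 M^-1 T]

The two sides have different dimensions, so the equation is NOT dimensionally consistent.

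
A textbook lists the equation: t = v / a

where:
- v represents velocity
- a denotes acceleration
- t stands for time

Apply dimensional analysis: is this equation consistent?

Yes

v (velocity) has dimensions [L T^-1].
a (acceleration) has dimensions [L T^-2].
t (time) has dimensions [T].

Left side: [T]
Right side: [T]

Both sides have the same dimensions, so the equation is dimensionally consistent.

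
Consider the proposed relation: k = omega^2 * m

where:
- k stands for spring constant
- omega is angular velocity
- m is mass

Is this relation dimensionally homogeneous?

Yes

k (spring constant) has dimensions [M T^-2].
omega (angular velocity) has dimensions [T^-1].
m (mass) has dimensions [M].

Left side: [M T^-2]
Right side: [M T^-2]

Both sides have the same dimensions, so the equation is dimensionally consistent.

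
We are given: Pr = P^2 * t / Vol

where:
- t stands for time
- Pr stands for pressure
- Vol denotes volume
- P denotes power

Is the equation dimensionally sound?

No

t (time) has dimensions [T].
Pr (pressure) has dimensions [L^-1 M T^-2].
Vol (volume) has dimensions [L^3].
P (power) has dimensions [L^2 M T^-3].

Left side: [L^-1 M T^-2]
Right side: [L M^2 T^-5]

The two sides have different dimensions, so the equation is NOT dimensionally consistent.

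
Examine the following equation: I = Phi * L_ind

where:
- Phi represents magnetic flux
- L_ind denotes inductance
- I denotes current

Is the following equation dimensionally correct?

No

Phi (magnetic flux) has dimensions [I^-1 L^2 M T^-2].
L_ind (inductance) has dimensions [I^-2 L^2 M T^-2].
I (current) has dimensions [I].

Left side: [I]
Right side: [I^-3 L^4 M^2 T^-4]

The two sides have different dimensions, so the equation is NOT dimensionally consistent.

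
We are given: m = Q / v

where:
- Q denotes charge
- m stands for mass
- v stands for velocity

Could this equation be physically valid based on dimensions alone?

No

Q (charge) has dimensions [I T].
m (mass) has dimensions [M].
v (velocity) has dimensions [L T^-1].

Left side: [M]
Right side: [I L^-1 T^2]

The two sides have different dimensions, so the equation is NOT dimensionally consistent.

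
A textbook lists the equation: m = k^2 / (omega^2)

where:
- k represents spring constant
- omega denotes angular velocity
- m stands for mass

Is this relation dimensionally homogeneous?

No

k (spring constant) has dimensions [M T^-2].
omega (angular velocity) has dimensions [T^-1].
m (mass) has dimensions [M].

Left side: [M]
Right side: [M^2 T^-2]

The two sides have different dimensions, so the equation is NOT dimensionally consistent.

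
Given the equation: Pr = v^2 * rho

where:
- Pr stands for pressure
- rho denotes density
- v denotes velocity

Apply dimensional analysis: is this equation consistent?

Yes

Pr (pressure) has dimensions [L^-1 M T^-2].
rho (density) has dimensions [L^-3 M].
v (velocity) has dimensions [L T^-1].

Left side: [L^-1 M T^-2]
Right side: [L^-1 M T^-2]

Both sides have the same dimensions, so the equation is dimensionally consistent.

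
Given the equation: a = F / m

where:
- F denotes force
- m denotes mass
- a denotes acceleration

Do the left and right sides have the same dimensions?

Yes

F (force) has dimensions [L M T^-2].
m (mass) has dimensions [M].
a (acceleration) has dimensions [L T^-2].

Left side: [L T^-2]
Right side: [L T^-2]

Both sides have the same dimensions, so the equation is dimensionally consistent.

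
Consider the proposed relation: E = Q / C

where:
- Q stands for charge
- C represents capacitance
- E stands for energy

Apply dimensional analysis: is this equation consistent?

No

Q (charge) has dimensions [I T].
C (capacitance) has dimensions [I^2 L^-2 M^-1 T^4].
E (energy) has dimensions [L^2 M T^-2].

Left side: [L^2 M T^-2]
Right side: [I^-1 L^2 M T^-3]

The two sides have different dimensions, so the equation is NOT dimensionally consistent.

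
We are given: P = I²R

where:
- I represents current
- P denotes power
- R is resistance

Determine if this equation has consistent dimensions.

Yes

I (current) has dimensions [I].
P (power) has dimensions [L^2 M T^-3].
R (resistance) has dimensions [I^-2 L^2 M T^-3].

Left side: [L^2 M T^-3]
Right side: [L^2 M T^-3]

Both sides have the same dimensions, so the equation is dimensionally consistent.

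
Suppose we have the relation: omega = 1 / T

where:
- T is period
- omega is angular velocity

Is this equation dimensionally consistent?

Yes

T (period) has dimensions [T].
omega (angular velocity) has dimensions [T^-1].

Left side: [T^-1]
Right side: [T^-1]

Both sides have the same dimensions, so the equation is dimensionally consistent.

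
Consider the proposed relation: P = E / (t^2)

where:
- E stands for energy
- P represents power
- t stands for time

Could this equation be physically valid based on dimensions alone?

No

E (energy) has dimensions [L^2 M T^-2].
P (power) has dimensions [L^2 M T^-3].
t (time) has dimensions [T].

Left side: [L^2 M T^-3]
Right side: [L^2 M T^-4]

The two sides have different dimensions, so the equation is NOT dimensionally consistent.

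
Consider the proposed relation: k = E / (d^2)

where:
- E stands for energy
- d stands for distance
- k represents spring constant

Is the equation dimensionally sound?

Yes

E (energy) has dimensions [L^2 M T^-2].
d (distance) has dimensions [L].
k (spring constant) has dimensions [M T^-2].

Left side: [M T^-2]
Right side: [M T^-2]

Both sides have the same dimensions, so the equation is dimensionally consistent.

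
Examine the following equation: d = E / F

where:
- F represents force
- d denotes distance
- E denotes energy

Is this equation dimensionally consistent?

Yes

F (force) has dimensions [L M T^-2].
d (distance) has dimensions [L].
E (energy) has dimensions [L^2 M T^-2].

Left side: [L]
Right side: [L]

Both sides have the same dimensions, so the equation is dimensionally consistent.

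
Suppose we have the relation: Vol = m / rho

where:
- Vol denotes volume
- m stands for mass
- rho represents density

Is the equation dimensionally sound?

Yes

Vol (volume) has dimensions [L^3].
m (mass) has dimensions [M].
rho (density) has dimensions [L^-3 M].

Left side: [L^3]
Right side: [L^3]

Both sides have the same dimensions, so the equation is dimensionally consistent.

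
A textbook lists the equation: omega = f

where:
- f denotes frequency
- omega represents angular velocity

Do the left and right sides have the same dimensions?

Yes

f (frequency) has dimensions [T^-1].
omega (angular velocity) has dimensions [T^-1].

Left side: [T^-1]
Right side: [T^-1]

Both sides have the same dimensions, so the equation is dimensionally consistent.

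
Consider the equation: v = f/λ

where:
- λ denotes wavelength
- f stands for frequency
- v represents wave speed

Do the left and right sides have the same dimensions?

No

λ (wavelength) has dimensions [L].
f (frequency) has dimensions [T^-1].
v (wave speed) has dimensions [L T^-1].

Left side: [L T^-1]
Right side: [L^-1 T^-1]

The two sides have different dimensions, so the equation is NOT dimensionally consistent.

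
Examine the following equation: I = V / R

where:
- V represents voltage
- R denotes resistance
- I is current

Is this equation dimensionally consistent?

Yes

V (voltage) has dimensions [I^-1 L^2 M T^-3].
R (resistance) has dimensions [I^-2 L^2 M T^-3].
I (current) has dimensions [I].

Left side: [I]
Right side: [I]

Both sides have the same dimensions, so the equation is dimensionally consistent.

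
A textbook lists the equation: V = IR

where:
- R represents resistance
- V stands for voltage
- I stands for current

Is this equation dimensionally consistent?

Yes

R (resistance) has dimensions [I^-2 L^2 M T^-3].
V (voltage) has dimensions [I^-1 L^2 M T^-3].
I (current) has dimensions [I].

Left side: [I^-1 L^2 M T^-3]
Right side: [I^-1 L^2 M T^-3]

Both sides have the same dimensions, so the equation is dimensionally consistent.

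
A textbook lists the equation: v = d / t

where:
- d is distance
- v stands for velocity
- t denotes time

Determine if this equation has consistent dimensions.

Yes

d (distance) has dimensions [L].
v (velocity) has dimensions [L T^-1].
t (time) has dimensions [T].

Left side: [L T^-1]
Right side: [L T^-1]

Both sides have the same dimensions, so the equation is dimensionally consistent.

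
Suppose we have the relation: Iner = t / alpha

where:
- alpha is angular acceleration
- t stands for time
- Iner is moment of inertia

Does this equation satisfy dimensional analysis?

No

alpha (angular acceleration) has dimensions [T^-2].
t (time) has dimensions [T].
Iner (moment of inertia) has dimensions [L^2 M].

Left side: [L^2 M]
Right side: [T^3]

The two sides have different dimensions, so the equation is NOT dimensionally consistent.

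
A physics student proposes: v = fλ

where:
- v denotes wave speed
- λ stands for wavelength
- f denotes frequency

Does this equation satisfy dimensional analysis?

Yes

v (wave speed) has dimensions [L T^-1].
λ (wavelength) has dimensions [L].
f (frequency) has dimensions [T^-1].

Left side: [L T^-1]
Right side: [L T^-1]

Both sides have the same dimensions, so the equation is dimensionally consistent.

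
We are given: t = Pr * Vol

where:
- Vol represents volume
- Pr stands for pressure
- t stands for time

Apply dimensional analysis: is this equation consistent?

No

Vol (volume) has dimensions [L^3].
Pr (pressure) has dimensions [L^-1 M T^-2].
t (time) has dimensions [T].

Left side: [T]
Right side: [L^2 M T^-2]

The two sides have different dimensions, so the equation is NOT dimensionally consistent.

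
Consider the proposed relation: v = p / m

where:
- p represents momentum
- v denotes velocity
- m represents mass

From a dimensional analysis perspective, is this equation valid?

Yes

p (momentum) has dimensions [L M T^-1].
v (velocity) has dimensions [L T^-1].
m (mass) has dimensions [M].

Left side: [L T^-1]
Right side: [L T^-1]

Both sides have the same dimensions, so the equation is dimensionally consistent.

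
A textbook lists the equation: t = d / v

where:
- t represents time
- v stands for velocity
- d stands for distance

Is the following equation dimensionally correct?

Yes

t (time) has dimensions [T].
v (velocity) has dimensions [L T^-1].
d (distance) has dimensions [L].

Left side: [T]
Right side: [T]

Both sides have the same dimensions, so the equation is dimensionally consistent.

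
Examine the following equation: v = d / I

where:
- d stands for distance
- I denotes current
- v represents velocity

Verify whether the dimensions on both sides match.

No

d (distance) has dimensions [L].
I (current) has dimensions [I].
v (velocity) has dimensions [L T^-1].

Left side: [L T^-1]
Right side: [I^-1 L]

The two sides have different dimensions, so the equation is NOT dimensionally consistent.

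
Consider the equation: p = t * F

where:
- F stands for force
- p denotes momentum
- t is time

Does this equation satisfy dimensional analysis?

Yes

F (force) has dimensions [L M T^-2].
p (momentum) has dimensions [L M T^-1].
t (time) has dimensions [T].

Left side: [L M T^-1]
Right side: [L M T^-1]

Both sides have the same dimensions, so the equation is dimensionally consistent.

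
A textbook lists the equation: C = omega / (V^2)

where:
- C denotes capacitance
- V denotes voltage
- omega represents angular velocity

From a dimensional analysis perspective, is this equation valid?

No

C (capacitance) has dimensions [I^2 L^-2 M^-1 T^4].
V (voltage) has dimensions [I^-1 L^2 M T^-3].
omega (angular velocity) has dimensions [T^-1].

Left side: [I^2 L^-2 M^-1 T^4]
Right side: [I^2 L^-4 M^-2 T^5]

The two sides have different dimensions, so the equation is NOT dimensionally consistent.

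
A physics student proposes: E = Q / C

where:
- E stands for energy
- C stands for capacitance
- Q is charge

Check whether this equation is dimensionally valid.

No

E (energy) has dimensions [L^2 M T^-2].
C (capacitance) has dimensions [I^2 L^-2 M^-1 T^4].
Q (charge) has dimensions [I T].

Left side: [L^2 M T^-2]
Right side: [I^-1 L^2 M T^-3]

The two sides have different dimensions, so the equation is NOT dimensionally consistent.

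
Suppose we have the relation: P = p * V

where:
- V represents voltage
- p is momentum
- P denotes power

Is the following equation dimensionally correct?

No

V (voltage) has dimensions [I^-1 L^2 M T^-3].
p (momentum) has dimensions [L M T^-1].
P (power) has dimensions [L^2 M T^-3].

Left side: [L^2 M T^-3]
Right side: [I^-1 L^3 M^2 T^-4]

The two sides have different dimensions, so the equation is NOT dimensionally consistent.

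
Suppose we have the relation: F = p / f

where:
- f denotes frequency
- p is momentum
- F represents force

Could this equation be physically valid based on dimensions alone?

No

f (frequency) has dimensions [T^-1].
p (momentum) has dimensions [L M T^-1].
F (force) has dimensions [L M T^-2].

Left side: [L M T^-2]
Right side: [L M]

The two sides have different dimensions, so the equation is NOT dimensionally consistent.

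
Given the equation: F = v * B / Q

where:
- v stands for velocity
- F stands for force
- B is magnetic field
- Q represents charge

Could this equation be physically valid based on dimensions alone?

No

v (velocity) has dimensions [L T^-1].
F (force) has dimensions [L M T^-2].
B (magnetic field) has dimensions [I^-1 M T^-2].
Q (charge) has dimensions [I T].

Left side: [L M T^-2]
Right side: [I^-2 L M T^-4]

The two sides have different dimensions, so the equation is NOT dimensionally consistent.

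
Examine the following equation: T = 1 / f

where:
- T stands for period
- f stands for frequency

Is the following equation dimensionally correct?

Yes

T (period) has dimensions [T].
f (frequency) has dimensions [T^-1].

Left side: [T]
Right side: [T]

Both sides have the same dimensions, so the equation is dimensionally consistent.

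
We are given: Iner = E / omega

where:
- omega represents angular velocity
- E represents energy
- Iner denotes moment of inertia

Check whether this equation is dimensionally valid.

No

omega (angular velocity) has dimensions [T^-1].
E (energy) has dimensions [L^2 M T^-2].
Iner (moment of inertia) has dimensions [L^2 M].

Left side: [L^2 M]
Right side: [L^2 M T^-1]

The two sides have different dimensions, so the equation is NOT dimensionally consistent.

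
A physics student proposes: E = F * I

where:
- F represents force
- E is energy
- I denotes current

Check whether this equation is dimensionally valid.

No

F (force) has dimensions [L M T^-2].
E (energy) has dimensions [L^2 M T^-2].
I (current) has dimensions [I].

Left side: [L^2 M T^-2]
Right side: [I L M T^-2]

The two sides have different dimensions, so the equation is NOT dimensionally consistent.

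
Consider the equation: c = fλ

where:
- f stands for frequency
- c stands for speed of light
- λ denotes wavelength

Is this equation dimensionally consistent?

Yes

f (frequency) has dimensions [T^-1].
c (speed of light) has dimensions [L T^-1].
λ (wavelength) has dimensions [L].

Left side: [L T^-1]
Right side: [L T^-1]

Both sides have the same dimensions, so the equation is dimensionally consistent.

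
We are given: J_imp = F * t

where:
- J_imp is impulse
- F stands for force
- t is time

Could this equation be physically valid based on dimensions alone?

Yes

J_imp (impulse) has dimensions [L M T^-1].
F (force) has dimensions [L M T^-2].
t (time) has dimensions [T].

Left side: [L M T^-1]
Right side: [L M T^-1]

Both sides have the same dimensions, so the equation is dimensionally consistent.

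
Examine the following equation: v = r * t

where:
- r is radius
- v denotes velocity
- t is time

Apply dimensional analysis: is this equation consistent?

No

r (radius) has dimensions [L].
v (velocity) has dimensions [L T^-1].
t (time) has dimensions [T].

Left side: [L T^-1]
Right side: [L T]

The two sides have different dimensions, so the equation is NOT dimensionally consistent.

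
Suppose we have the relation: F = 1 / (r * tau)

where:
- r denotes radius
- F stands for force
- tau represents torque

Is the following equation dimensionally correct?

No

r (radius) has dimensions [L].
F (force) has dimensions [L M T^-2].
tau (torque) has dimensions [L^2 M T^-2].

Left side: [L M T^-2]
Right side: [L^-3 M^-1 T^2]

The two sides have different dimensions, so the equation is NOT dimensionally consistent.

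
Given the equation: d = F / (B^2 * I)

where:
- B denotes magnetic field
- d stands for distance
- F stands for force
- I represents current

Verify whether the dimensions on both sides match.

No

B (magnetic field) has dimensions [I^-1 M T^-2].
d (distance) has dimensions [L].
F (force) has dimensions [L M T^-2].
I (current) has dimensions [I].

Left side: [L]
Right side: [I L M^-1 T^2]

The two sides have different dimensions, so the equation is NOT dimensionally consistent.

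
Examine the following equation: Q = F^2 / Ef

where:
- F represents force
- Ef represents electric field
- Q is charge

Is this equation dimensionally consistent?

No

F (force) has dimensions [L M T^-2].
Ef (electric field) has dimensions [I^-1 L M T^-3].
Q (charge) has dimensions [I T].

Left side: [I T]
Right side: [I L M T^-1]

The two sides have different dimensions, so the equation is NOT dimensionally consistent.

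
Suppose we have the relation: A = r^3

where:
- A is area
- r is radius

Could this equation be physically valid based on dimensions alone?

No

A (area) has dimensions [L^2].
r (radius) has dimensions [L].

Left side: [L^2]
Right side: [L^3]

The two sides have different dimensions, so the equation is NOT dimensionally consistent.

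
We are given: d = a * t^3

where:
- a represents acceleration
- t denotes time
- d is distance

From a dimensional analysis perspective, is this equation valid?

No

a (acceleration) has dimensions [L T^-2].
t (time) has dimensions [T].
d (distance) has dimensions [L].

Left side: [L]
Right side: [L T]

The two sides have different dimensions, so the equation is NOT dimensionally consistent.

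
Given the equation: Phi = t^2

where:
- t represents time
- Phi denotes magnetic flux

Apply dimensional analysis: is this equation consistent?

No

t (time) has dimensions [T].
Phi (magnetic flux) has dimensions [I^-1 L^2 M T^-2].

Left side: [I^-1 L^2 M T^-2]
Right side: [T^2]

The two sides have different dimensions, so the equation is NOT dimensionally consistent.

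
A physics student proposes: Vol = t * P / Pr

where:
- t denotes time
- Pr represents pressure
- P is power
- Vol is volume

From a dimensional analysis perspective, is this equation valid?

Yes

t (time) has dimensions [T].
Pr (pressure) has dimensions [L^-1 M T^-2].
P (power) has dimensions [L^2 M T^-3].
Vol (volume) has dimensions [L^3].

Left side: [L^3]
Right side: [L^3]

Both sides have the same dimensions, so the equation is dimensionally consistent.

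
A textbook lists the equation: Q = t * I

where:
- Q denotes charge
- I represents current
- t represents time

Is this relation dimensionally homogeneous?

Yes

Q (charge) has dimensions [I T].
I (current) has dimensions [I].
t (time) has dimensions [T].

Left side: [I T]
Right side: [I T]

Both sides have the same dimensions, so the equation is dimensionally consistent.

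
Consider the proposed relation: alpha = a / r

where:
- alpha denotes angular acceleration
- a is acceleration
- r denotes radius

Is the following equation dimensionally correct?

Yes

alpha (angular acceleration) has dimensions [T^-2].
a (acceleration) has dimensions [L T^-2].
r (radius) has dimensions [L].

Left side: [T^-2]
Right side: [T^-2]

Both sides have the same dimensions, so the equation is dimensionally consistent.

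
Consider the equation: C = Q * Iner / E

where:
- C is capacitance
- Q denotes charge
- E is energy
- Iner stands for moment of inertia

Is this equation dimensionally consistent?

No

C (capacitance) has dimensions [I^2 L^-2 M^-1 T^4].
Q (charge) has dimensions [I T].
E (energy) has dimensions [L^2 M T^-2].
Iner (moment of inertia) has dimensions [L^2 M].

Left side: [I^2 L^-2 M^-1 T^4]
Right side: [I T^3]

The two sides have different dimensions, so the equation is NOT dimensionally consistent.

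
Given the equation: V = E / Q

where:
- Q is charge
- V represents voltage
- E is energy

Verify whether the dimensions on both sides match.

Yes

Q (charge) has dimensions [I T].
V (voltage) has dimensions [I^-1 L^2 M T^-3].
E (energy) has dimensions [L^2 M T^-2].

Left side: [I^-1 L^2 M T^-3]
Right side: [I^-1 L^2 M T^-3]

Both sides have the same dimensions, so the equation is dimensionally consistent.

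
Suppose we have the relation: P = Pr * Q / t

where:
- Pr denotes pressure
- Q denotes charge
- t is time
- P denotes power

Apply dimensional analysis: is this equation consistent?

No

Pr (pressure) has dimensions [L^-1 M T^-2].
Q (charge) has dimensions [I T].
t (time) has dimensions [T].
P (power) has dimensions [L^2 M T^-3].

Left side: [L^2 M T^-3]
Right side: [I L^-1 M T^-2]

The two sides have different dimensions, so the equation is NOT dimensionally consistent.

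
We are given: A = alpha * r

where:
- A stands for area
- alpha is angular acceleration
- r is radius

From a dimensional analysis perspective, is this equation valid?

No

A (area) has dimensions [L^2].
alpha (angular acceleration) has dimensions [T^-2].
r (radius) has dimensions [L].

Left side: [L^2]
Right side: [L T^-2]

The two sides have different dimensions, so the equation is NOT dimensionally consistent.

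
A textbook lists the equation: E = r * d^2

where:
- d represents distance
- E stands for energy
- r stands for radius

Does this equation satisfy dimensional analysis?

No

d (distance) has dimensions [L].
E (energy) has dimensions [L^2 M T^-2].
r (radius) has dimensions [L].

Left side: [L^2 M T^-2]
Right side: [L^3]

The two sides have different dimensions, so the equation is NOT dimensionally consistent.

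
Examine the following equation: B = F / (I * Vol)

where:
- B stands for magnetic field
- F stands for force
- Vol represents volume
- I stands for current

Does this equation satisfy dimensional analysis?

No

B (magnetic field) has dimensions [I^-1 M T^-2].
F (force) has dimensions [L M T^-2].
Vol (volume) has dimensions [L^3].
I (current) has dimensions [I].

Left side: [I^-1 M T^-2]
Right side: [I^-1 L^-2 M T^-2]

The two sides have different dimensions, so the equation is NOT dimensionally consistent.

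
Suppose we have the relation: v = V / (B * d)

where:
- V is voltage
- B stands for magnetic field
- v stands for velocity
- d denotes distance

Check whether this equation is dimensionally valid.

Yes

V (voltage) has dimensions [I^-1 L^2 M T^-3].
B (magnetic field) has dimensions [I^-1 M T^-2].
v (velocity) has dimensions [L T^-1].
d (distance) has dimensions [L].

Left side: [L T^-1]
Right side: [L T^-1]

Both sides have the same dimensions, so the equation is dimensionally consistent.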